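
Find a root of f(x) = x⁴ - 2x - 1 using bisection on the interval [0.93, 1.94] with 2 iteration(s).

f(x) = x⁴ - 2x - 1
Initial interval: [0.93, 1.94]

Iteration 1:
  c_1 = (0.930000 + 1.940000)/2 = 1.435000
  f(c_1) = f(1.435000) = 0.370408
  f(a) × f(c) < 0, new interval: [0.930000, 1.435000]
Iteration 2:
  c_2 = (0.930000 + 1.435000)/2 = 1.182500
  f(c_2) = f(1.182500) = -1.409740
  f(a) × f(c) ≥ 0, new interval: [1.182500, 1.435000]

After 2 iteration(s), the approximation is c_2 = 1.182500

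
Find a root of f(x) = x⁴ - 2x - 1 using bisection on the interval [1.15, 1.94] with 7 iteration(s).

f(x) = x⁴ - 2x - 1
Initial interval: [1.15, 1.94]

Iteration 1:
  c_1 = (1.150000 + 1.940000)/2 = 1.545000
  f(c_1) = f(1.545000) = 1.607888
  f(a) × f(c) < 0, new interval: [1.150000, 1.545000]
Iteration 2:
  c_2 = (1.150000 + 1.545000)/2 = 1.347500
  f(c_2) = f(1.347500) = -0.398029
  f(a) × f(c) ≥ 0, new interval: [1.347500, 1.545000]
Iteration 3:
  c_3 = (1.347500 + 1.545000)/2 = 1.446250
  f(c_3) = f(1.446250) = 0.482454
  f(a) × f(c) < 0, new interval: [1.347500, 1.446250]
Iteration 4:
  c_4 = (1.347500 + 1.446250)/2 = 1.396875
  f(c_4) = f(1.396875) = 0.013665
  f(a) × f(c) < 0, new interval: [1.347500, 1.396875]
Iteration 5:
  c_5 = (1.347500 + 1.396875)/2 = 1.372187
  f(c_5) = f(1.372187) = -0.199068
  f(a) × f(c) ≥ 0, new interval: [1.372187, 1.396875]
Iteration 6:
  c_6 = (1.372187 + 1.396875)/2 = 1.384531
  f(c_6) = f(1.384531) = -0.094454
  f(a) × f(c) ≥ 0, new interval: [1.384531, 1.396875]
Iteration 7:
  c_7 = (1.384531 + 1.396875)/2 = 1.390703
  f(c_7) = f(1.390703) = -0.040837
  f(a) × f(c) ≥ 0, new interval: [1.390703, 1.396875]

After 7 iteration(s), the approximation is c_7 = 1.390703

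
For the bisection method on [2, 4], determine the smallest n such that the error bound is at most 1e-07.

We need (b-a)/2^n ≤ 1e-07
(4 - 2)/2^n ≤ 1e-07
2/2^n ≤ 1e-07
2^n ≥ 20000000
n ≥ log₂(20000000) = 24.25
n ≥ 25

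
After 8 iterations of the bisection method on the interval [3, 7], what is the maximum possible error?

Bisection error bound: |error| ≤ (b-a)/2^n
|error| ≤ (7 - 3)/2^8 = 4/2^8
|error| ≤ 0.0156250000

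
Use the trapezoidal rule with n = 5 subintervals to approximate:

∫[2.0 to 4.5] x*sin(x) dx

f(x) = x*sin(x)
a = 2.0, b = 4.5, n = 5
h = (b - a)/n = 0.500000

Trapezoidal rule: (h/2)[f(x₀) + 2f(x₁) + 2f(x₂) + ... + f(xₙ)]

x_0 = 2.0000, f(x_0) = 1.818595, coefficient = 1
x_1 = 2.5000, f(x_1) = 1.496180, coefficient = 2
x_2 = 3.0000, f(x_2) = 0.423360, coefficient = 2
x_3 = 3.5000, f(x_3) = -1.227741, coefficient = 2
x_4 = 4.0000, f(x_4) = -3.027210, coefficient = 2
x_5 = 4.5000, f(x_5) = -4.398886, coefficient = 1

I ≈ (0.500000/2) × -7.251112 = -1.812778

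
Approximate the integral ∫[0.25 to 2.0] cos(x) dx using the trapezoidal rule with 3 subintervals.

f(x) = cos(x)
a = 0.25, b = 2.0, n = 3
h = (b - a)/n = 0.583333

Trapezoidal rule: (h/2)[f(x₀) + 2f(x₁) + 2f(x₂) + ... + f(xₙ)]

x_0 = 0.2500, f(x_0) = 0.968912, coefficient = 1
x_1 = 0.8333, f(x_1) = 0.672412, coefficient = 2
x_2 = 1.4167, f(x_2) = 0.153520, coefficient = 2
x_3 = 2.0000, f(x_3) = -0.416147, coefficient = 1

I ≈ (0.583333/2) × 2.204630 = 0.643017
Exact value: 0.661893
Error: 0.018876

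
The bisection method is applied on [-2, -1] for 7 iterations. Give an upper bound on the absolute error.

Bisection error bound: |error| ≤ (b-a)/2^n
|error| ≤ (-1 - (-2))/2^7 = 1/2^7
|error| ≤ 0.0078125000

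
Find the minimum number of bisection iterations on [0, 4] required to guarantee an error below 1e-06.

We need (b-a)/2^n ≤ 1e-06
(4 - 0)/2^n ≤ 1e-06
4/2^n ≤ 1e-06
2^n ≥ 4000000
n ≥ log₂(4000000) = 21.93
n ≥ 22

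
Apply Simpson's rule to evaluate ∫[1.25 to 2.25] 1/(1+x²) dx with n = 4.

f(x) = 1/(1+x²)
a = 1.25, b = 2.25, n = 4
h = (b - a)/n = 0.250000

Simpson's rule: (h/3)[f(x₀) + 4f(x₁) + 2f(x₂) + ... + f(xₙ)]

x_0 = 1.2500, f(x_0) = 0.390244, coefficient = 1
x_1 = 1.5000, f(x_1) = 0.307692, coefficient = 4
x_2 = 1.7500, f(x_2) = 0.246154, coefficient = 2
x_3 = 2.0000, f(x_3) = 0.200000, coefficient = 4
x_4 = 2.2500, f(x_4) = 0.164948, coefficient = 1

I ≈ (0.250000/3) × 3.078269 = 0.256522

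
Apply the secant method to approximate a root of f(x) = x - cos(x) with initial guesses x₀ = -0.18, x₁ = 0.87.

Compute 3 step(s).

f(x) = x - cos(x)
x₀ = -0.18, x₁ = 0.87

Secant formula: x_{n+1} = x_n - f(x_n)(x_n - x_{n-1})/(f(x_n) - f(x_{n-1}))

Iteration 1:
  f(-0.180000) = -1.163844
  f(0.870000) = 0.225173
  x_2 = 0.870000 - 0.225173×(0.870000 - (-0.180000))/(0.225173 - (-1.163844))
       = 0.699785
Iteration 2:
  f(0.870000) = 0.225173
  f(0.699785) = -0.065196
  x_3 = 0.699785 - (-0.065196)×(0.699785 - 0.870000)/(-0.065196 - 0.225173)
       = 0.738003
Iteration 3:
  f(0.699785) = -0.065196
  f(0.738003) = -0.001811
  x_4 = 0.738003 - (-0.001811)×(0.738003 - 0.699785)/(-0.001811 - (-0.065196))
       = 0.739095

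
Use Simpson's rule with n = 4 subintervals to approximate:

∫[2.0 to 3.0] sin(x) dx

f(x) = sin(x)
a = 2.0, b = 3.0, n = 4
h = (b - a)/n = 0.250000

Simpson's rule: (h/3)[f(x₀) + 4f(x₁) + 2f(x₂) + ... + f(xₙ)]

x_0 = 2.0000, f(x_0) = 0.909297, coefficient = 1
x_1 = 2.2500, f(x_1) = 0.778073, coefficient = 4
x_2 = 2.5000, f(x_2) = 0.598472, coefficient = 2
x_3 = 2.7500, f(x_3) = 0.381661, coefficient = 4
x_4 = 3.0000, f(x_4) = 0.141120, coefficient = 1

I ≈ (0.250000/3) × 6.886298 = 0.573858
Exact value: 0.573846
Error: 0.000013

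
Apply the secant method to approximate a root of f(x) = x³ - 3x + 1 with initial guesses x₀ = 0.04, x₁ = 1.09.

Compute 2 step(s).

f(x) = x³ - 3x + 1
x₀ = 0.04, x₁ = 1.09

Secant formula: x_{n+1} = x_n - f(x_n)(x_n - x_{n-1})/(f(x_n) - f(x_{n-1}))

Iteration 1:
  f(0.040000) = 0.880064
  f(1.090000) = -0.974971
  x_2 = 1.090000 - (-0.974971)×(1.090000 - 0.040000)/(-0.974971 - 0.880064)
       = 0.538140
Iteration 2:
  f(1.090000) = -0.974971
  f(0.538140) = -0.458578
  x_3 = 0.538140 - (-0.458578)×(0.538140 - 1.090000)/(-0.458578 - (-0.974971))
       = 0.048067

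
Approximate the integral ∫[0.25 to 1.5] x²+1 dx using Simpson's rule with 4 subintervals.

f(x) = x²+1
a = 0.25, b = 1.5, n = 4
h = (b - a)/n = 0.312500

Simpson's rule: (h/3)[f(x₀) + 4f(x₁) + 2f(x₂) + ... + f(xₙ)]

x_0 = 0.2500, f(x_0) = 1.062500, coefficient = 1
x_1 = 0.5625, f(x_1) = 1.316406, coefficient = 4
x_2 = 0.8750, f(x_2) = 1.765625, coefficient = 2
x_3 = 1.1875, f(x_3) = 2.410156, coefficient = 4
x_4 = 1.5000, f(x_4) = 3.250000, coefficient = 1

I ≈ (0.312500/3) × 22.750000 = 2.369792
Exact value: 2.369792
Error: 0.000000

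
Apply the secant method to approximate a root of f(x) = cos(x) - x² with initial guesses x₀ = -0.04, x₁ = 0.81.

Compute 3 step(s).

f(x) = cos(x) - x²
x₀ = -0.04, x₁ = 0.81

Secant formula: x_{n+1} = x_n - f(x_n)(x_n - x_{n-1})/(f(x_n) - f(x_{n-1}))

Iteration 1:
  f(-0.040000) = 0.997600
  f(0.810000) = 0.033398
  x_2 = 0.810000 - 0.033398×(0.810000 - (-0.040000))/(0.033398 - 0.997600)
       = 0.839443
Iteration 2:
  f(0.810000) = 0.033398
  f(0.839443) = -0.036786
  x_3 = 0.839443 - (-0.036786)×(0.839443 - 0.810000)/(-0.036786 - 0.033398)
       = 0.824011
Iteration 3:
  f(0.839443) = -0.036786
  f(0.824011) = 0.000290
  x_4 = 0.824011 - 0.000290×(0.824011 - 0.839443)/(0.000290 - (-0.036786))
       = 0.824131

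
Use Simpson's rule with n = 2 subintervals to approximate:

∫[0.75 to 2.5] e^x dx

f(x) = e^x
a = 0.75, b = 2.5, n = 2
h = (b - a)/n = 0.875000

Simpson's rule: (h/3)[f(x₀) + 4f(x₁) + 2f(x₂) + ... + f(xₙ)]

x_0 = 0.7500, f(x_0) = 2.117000, coefficient = 1
x_1 = 1.6250, f(x_1) = 5.078419, coefficient = 4
x_2 = 2.5000, f(x_2) = 12.182494, coefficient = 1

I ≈ (0.875000/3) × 34.613170 = 10.095508
Exact value: 10.065494
Error: 0.030014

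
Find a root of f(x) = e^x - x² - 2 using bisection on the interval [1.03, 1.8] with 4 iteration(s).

f(x) = e^x - x² - 2
Initial interval: [1.03, 1.8]

Iteration 1:
  c_1 = (1.030000 + 1.800000)/2 = 1.415000
  f(c_1) = f(1.415000) = 0.114261
  f(a) × f(c) < 0, new interval: [1.030000, 1.415000]
Iteration 2:
  c_2 = (1.030000 + 1.415000)/2 = 1.222500
  f(c_2) = f(1.222500) = -0.098840
  f(a) × f(c) ≥ 0, new interval: [1.222500, 1.415000]
Iteration 3:
  c_3 = (1.222500 + 1.415000)/2 = 1.318750
  f(c_3) = f(1.318750) = -0.000357
  f(a) × f(c) ≥ 0, new interval: [1.318750, 1.415000]
Iteration 4:
  c_4 = (1.318750 + 1.415000)/2 = 1.366875
  f(c_4) = f(1.366875) = 0.054725
  f(a) × f(c) < 0, new interval: [1.318750, 1.366875]

After 4 iteration(s), the approximation is c_4 = 1.366875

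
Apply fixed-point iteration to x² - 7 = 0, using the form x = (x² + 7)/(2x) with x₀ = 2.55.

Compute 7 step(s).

Equation: x² - 7 = 0
Fixed-point form: x = (x² + 7)/(2x)
x₀ = 2.55

x_1 = g(2.550000) = 2.647549
x_2 = g(2.647549) = 2.645752
x_3 = g(2.645752) = 2.645751
x_4 = g(2.645751) = 2.645751
x_5 = g(2.645751) = 2.645751
x_6 = g(2.645751) = 2.645751
x_7 = g(2.645751) = 2.645751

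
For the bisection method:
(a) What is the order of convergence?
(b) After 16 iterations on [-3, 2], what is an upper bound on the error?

(a) Bisection has linear (order 1) convergence; the error is halved each step.

(b) Error bound = (b-a)/2^n = (2 - (-3))/2^{16}
    = 5/2^{16}

(a) 1 (linear); (b) error ≤ 7.63e-05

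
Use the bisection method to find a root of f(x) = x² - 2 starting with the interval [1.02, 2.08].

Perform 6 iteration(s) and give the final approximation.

f(x) = x² - 2
Initial interval: [1.02, 2.08]

Iteration 1:
  c_1 = (1.020000 + 2.080000)/2 = 1.550000
  f(c_1) = f(1.550000) = 0.402500
  f(a) × f(c) < 0, new interval: [1.020000, 1.550000]
Iteration 2:
  c_2 = (1.020000 + 1.550000)/2 = 1.285000
  f(c_2) = f(1.285000) = -0.348775
  f(a) × f(c) ≥ 0, new interval: [1.285000, 1.550000]
Iteration 3:
  c_3 = (1.285000 + 1.550000)/2 = 1.417500
  f(c_3) = f(1.417500) = 0.009306
  f(a) × f(c) < 0, new interval: [1.285000, 1.417500]
Iteration 4:
  c_4 = (1.285000 + 1.417500)/2 = 1.351250
  f(c_4) = f(1.351250) = -0.174123
  f(a) × f(c) ≥ 0, new interval: [1.351250, 1.417500]
Iteration 5:
  c_5 = (1.351250 + 1.417500)/2 = 1.384375
  f(c_5) = f(1.384375) = -0.083506
  f(a) × f(c) ≥ 0, new interval: [1.384375, 1.417500]
Iteration 6:
  c_6 = (1.384375 + 1.417500)/2 = 1.400937
  f(c_6) = f(1.400937) = -0.037374
  f(a) × f(c) ≥ 0, new interval: [1.400937, 1.417500]

After 6 iteration(s), the approximation is c_6 = 1.400937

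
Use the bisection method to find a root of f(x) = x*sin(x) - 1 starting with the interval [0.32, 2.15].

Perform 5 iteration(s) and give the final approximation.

f(x) = x*sin(x) - 1
Initial interval: [0.32, 2.15]

Iteration 1:
  c_1 = (0.320000 + 2.150000)/2 = 1.235000
  f(c_1) = f(1.235000) = 0.166023
  f(a) × f(c) < 0, new interval: [0.320000, 1.235000]
Iteration 2:
  c_2 = (0.320000 + 1.235000)/2 = 0.777500
  f(c_2) = f(0.777500) = -0.454584
  f(a) × f(c) ≥ 0, new interval: [0.777500, 1.235000]
Iteration 3:
  c_3 = (0.777500 + 1.235000)/2 = 1.006250
  f(c_3) = f(1.006250) = -0.149888
  f(a) × f(c) ≥ 0, new interval: [1.006250, 1.235000]
Iteration 4:
  c_4 = (1.006250 + 1.235000)/2 = 1.120625
  f(c_4) = f(1.120625) = 0.008980
  f(a) × f(c) < 0, new interval: [1.006250, 1.120625]
Iteration 5:
  c_5 = (1.006250 + 1.120625)/2 = 1.063438
  f(c_5) = f(1.063438) = -0.070523
  f(a) × f(c) ≥ 0, new interval: [1.063438, 1.120625]

After 5 iteration(s), the approximation is c_5 = 1.063438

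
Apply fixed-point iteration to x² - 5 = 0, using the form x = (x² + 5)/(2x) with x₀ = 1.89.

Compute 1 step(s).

Equation: x² - 5 = 0
Fixed-point form: x = (x² + 5)/(2x)
x₀ = 1.89

x_1 = g(1.890000) = 2.267751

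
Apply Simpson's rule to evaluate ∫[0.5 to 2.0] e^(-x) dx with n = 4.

f(x) = e^(-x)
a = 0.5, b = 2.0, n = 4
h = (b - a)/n = 0.375000

Simpson's rule: (h/3)[f(x₀) + 4f(x₁) + 2f(x₂) + ... + f(xₙ)]

x_0 = 0.5000, f(x_0) = 0.606531, coefficient = 1
x_1 = 0.8750, f(x_1) = 0.416862, coefficient = 4
x_2 = 1.2500, f(x_2) = 0.286505, coefficient = 2
x_3 = 1.6250, f(x_3) = 0.196912, coefficient = 4
x_4 = 2.0000, f(x_4) = 0.135335, coefficient = 1

I ≈ (0.375000/3) × 3.769970 = 0.471246
Exact value: 0.471195
Error: 0.000051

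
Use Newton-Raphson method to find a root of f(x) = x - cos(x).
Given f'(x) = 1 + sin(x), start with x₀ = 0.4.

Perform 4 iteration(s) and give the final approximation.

f(x) = x - cos(x)
f'(x) = 1 + sin(x)
x₀ = 0.4

Newton-Raphson formula: x_{n+1} = x_n - f(x_n)/f'(x_n)

Iteration 1:
  f(0.400000) = -0.521061
  f'(0.400000) = 1.389418
  x_1 = 0.400000 - (-0.521061)/1.389418 = 0.775021
Iteration 2:
  f(0.775021) = 0.060615
  f'(0.775021) = 1.699731
  x_2 = 0.775021 - 0.060615/1.699731 = 0.739360
Iteration 3:
  f(0.739360) = 0.000460
  f'(0.739360) = 1.673815
  x_3 = 0.739360 - 0.000460/1.673815 = 0.739085
Iteration 4:
  f(0.739085) = 0.000000
  f'(0.739085) = 1.673612
  x_4 = 0.739085 - 0.000000/1.673612 = 0.739085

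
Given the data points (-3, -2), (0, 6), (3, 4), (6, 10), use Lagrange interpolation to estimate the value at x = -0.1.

Lagrange interpolation formula:
P(x) = Σ yᵢ × Lᵢ(x)
where Lᵢ(x) = Π_{j≠i} (x - xⱼ)/(xᵢ - xⱼ)

L_0(-0.1) = (-0.1 - 0)/(-3 - 0) × (-0.1 - 3)/(-3 - 3) × (-0.1 - 6)/(-3 - 6) = 0.011673
L_1(-0.1) = (-0.1 - (-3))/(0 - (-3)) × (-0.1 - 3)/(0 - 3) × (-0.1 - 6)/(0 - 6) = 1.015537
L_2(-0.1) = (-0.1 - (-3))/(3 - (-3)) × (-0.1 - 0)/(3 - 0) × (-0.1 - 6)/(3 - 6) = -0.032759
L_3(-0.1) = (-0.1 - (-3))/(6 - (-3)) × (-0.1 - 0)/(6 - 0) × (-0.1 - 3)/(6 - 3) = 0.005549

P(-0.1) = (-2)×L_0(-0.1) + 6×L_1(-0.1) + 4×L_2(-0.1) + 10×L_3(-0.1)
P(-0.1) = 5.994333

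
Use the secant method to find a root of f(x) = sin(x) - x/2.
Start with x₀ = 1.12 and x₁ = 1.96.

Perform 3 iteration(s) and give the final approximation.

f(x) = sin(x) - x/2
x₀ = 1.12, x₁ = 1.96

Secant formula: x_{n+1} = x_n - f(x_n)(x_n - x_{n-1})/(f(x_n) - f(x_{n-1}))

Iteration 1:
  f(1.120000) = 0.340100
  f(1.960000) = -0.054788
  x_2 = 1.960000 - (-0.054788)×(1.960000 - 1.120000)/(-0.054788 - 0.340100)
       = 1.843455
Iteration 2:
  f(1.960000) = -0.054788
  f(1.843455) = 0.041331
  x_3 = 1.843455 - 0.041331×(1.843455 - 1.960000)/(0.041331 - (-0.054788))
       = 1.893569
Iteration 3:
  f(1.843455) = 0.041331
  f(1.893569) = 0.001575
  x_4 = 1.893569 - 0.001575×(1.893569 - 1.843455)/(0.001575 - 0.041331)
       = 1.895554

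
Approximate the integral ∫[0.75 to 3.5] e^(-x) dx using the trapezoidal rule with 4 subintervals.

f(x) = e^(-x)
a = 0.75, b = 3.5, n = 4
h = (b - a)/n = 0.687500

Trapezoidal rule: (h/2)[f(x₀) + 2f(x₁) + 2f(x₂) + ... + f(xₙ)]

x_0 = 0.7500, f(x_0) = 0.472367, coefficient = 1
x_1 = 1.4375, f(x_1) = 0.237521, coefficient = 2
x_2 = 2.1250, f(x_2) = 0.119433, coefficient = 2
x_3 = 2.8125, f(x_3) = 0.060055, coefficient = 2
x_4 = 3.5000, f(x_4) = 0.030197, coefficient = 1

I ≈ (0.687500/2) × 1.336581 = 0.459450
Exact value: 0.442169
Error: 0.017280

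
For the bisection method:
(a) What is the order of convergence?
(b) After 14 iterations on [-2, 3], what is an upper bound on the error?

(a) Bisection has linear (order 1) convergence; the error is halved each step.

(b) Error bound = (b-a)/2^n = (3 - (-2))/2^{14}
    = 5/2^{14}

(a) 1 (linear); (b) error ≤ 3.05e-04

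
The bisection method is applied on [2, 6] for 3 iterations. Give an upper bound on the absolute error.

Bisection error bound: |error| ≤ (b-a)/2^n
|error| ≤ (6 - 2)/2^3 = 4/2^3
|error| ≤ 0.5000000000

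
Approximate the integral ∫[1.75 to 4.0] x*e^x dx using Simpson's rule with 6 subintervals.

f(x) = x*e^x
a = 1.75, b = 4.0, n = 6
h = (b - a)/n = 0.375000

Simpson's rule: (h/3)[f(x₀) + 4f(x₁) + 2f(x₂) + ... + f(xₙ)]

x_0 = 1.7500, f(x_0) = 10.070555, coefficient = 1
x_1 = 2.1250, f(x_1) = 17.792407, coefficient = 4
x_2 = 2.5000, f(x_2) = 30.456235, coefficient = 2
x_3 = 2.8750, f(x_3) = 50.960594, coefficient = 4
x_4 = 3.2500, f(x_4) = 83.818605, coefficient = 2
x_5 = 3.6250, f(x_5) = 136.027121, coefficient = 4
x_6 = 4.0000, f(x_6) = 218.392600, coefficient = 1

I ≈ (0.375000/3) × 1276.133326 = 159.516666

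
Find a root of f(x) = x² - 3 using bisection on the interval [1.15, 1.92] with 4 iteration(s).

f(x) = x² - 3
Initial interval: [1.15, 1.92]

Iteration 1:
  c_1 = (1.150000 + 1.920000)/2 = 1.535000
  f(c_1) = f(1.535000) = -0.643775
  f(a) × f(c) ≥ 0, new interval: [1.535000, 1.920000]
Iteration 2:
  c_2 = (1.535000 + 1.920000)/2 = 1.727500
  f(c_2) = f(1.727500) = -0.015744
  f(a) × f(c) ≥ 0, new interval: [1.727500, 1.920000]
Iteration 3:
  c_3 = (1.727500 + 1.920000)/2 = 1.823750
  f(c_3) = f(1.823750) = 0.326064
  f(a) × f(c) < 0, new interval: [1.727500, 1.823750]
Iteration 4:
  c_4 = (1.727500 + 1.823750)/2 = 1.775625
  f(c_4) = f(1.775625) = 0.152844
  f(a) × f(c) < 0, new interval: [1.727500, 1.775625]

After 4 iteration(s), the approximation is c_4 = 1.775625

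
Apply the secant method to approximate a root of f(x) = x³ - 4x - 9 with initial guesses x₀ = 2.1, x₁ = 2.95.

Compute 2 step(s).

f(x) = x³ - 4x - 9
x₀ = 2.1, x₁ = 2.95

Secant formula: x_{n+1} = x_n - f(x_n)(x_n - x_{n-1})/(f(x_n) - f(x_{n-1}))

Iteration 1:
  f(2.100000) = -8.139000
  f(2.950000) = 4.872375
  x_2 = 2.950000 - 4.872375×(2.950000 - 2.100000)/(4.872375 - (-8.139000))
       = 2.631700
Iteration 2:
  f(2.950000) = 4.872375
  f(2.631700) = -1.300052
  x_3 = 2.631700 - (-1.300052)×(2.631700 - 2.950000)/(-1.300052 - 4.872375)
       = 2.698741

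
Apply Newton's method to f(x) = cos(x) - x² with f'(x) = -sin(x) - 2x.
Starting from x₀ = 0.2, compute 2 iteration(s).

f(x) = cos(x) - x²
f'(x) = -sin(x) - 2x
x₀ = 0.2

Newton-Raphson formula: x_{n+1} = x_n - f(x_n)/f'(x_n)

Iteration 1:
  f(0.200000) = 0.940067
  f'(0.200000) = -0.598669
  x_1 = 0.200000 - 0.940067/(-0.598669) = 1.770260
Iteration 2:
  f(1.770260) = -3.331965
  f'(1.770260) = -4.520693
  x_2 = 1.770260 - (-3.331965)/(-4.520693) = 1.033213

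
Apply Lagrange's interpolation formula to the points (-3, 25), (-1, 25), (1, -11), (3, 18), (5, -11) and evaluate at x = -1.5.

Lagrange interpolation formula:
P(x) = Σ yᵢ × Lᵢ(x)
where Lᵢ(x) = Π_{j≠i} (x - xⱼ)/(xᵢ - xⱼ)

L_0(-1.5) = (-1.5 - (-1))/(-3 - (-1)) × (-1.5 - 1)/(-3 - 1) × (-1.5 - 3)/(-3 - 3) × (-1.5 - 5)/(-3 - 5) = 0.095215
L_1(-1.5) = (-1.5 - (-3))/(-1 - (-3)) × (-1.5 - 1)/(-1 - 1) × (-1.5 - 3)/(-1 - 3) × (-1.5 - 5)/(-1 - 5) = 1.142578
L_2(-1.5) = (-1.5 - (-3))/(1 - (-3)) × (-1.5 - (-1))/(1 - (-1)) × (-1.5 - 3)/(1 - 3) × (-1.5 - 5)/(1 - 5) = -0.342773
L_3(-1.5) = (-1.5 - (-3))/(3 - (-3)) × (-1.5 - (-1))/(3 - (-1)) × (-1.5 - 1)/(3 - 1) × (-1.5 - 5)/(3 - 5) = 0.126953
L_4(-1.5) = (-1.5 - (-3))/(5 - (-3)) × (-1.5 - (-1))/(5 - (-1)) × (-1.5 - 1)/(5 - 1) × (-1.5 - 3)/(5 - 3) = -0.021973

P(-1.5) = 25×L_0(-1.5) + 25×L_1(-1.5) + (-11)×L_2(-1.5) + 18×L_3(-1.5) + (-11)×L_4(-1.5)
P(-1.5) = 37.242188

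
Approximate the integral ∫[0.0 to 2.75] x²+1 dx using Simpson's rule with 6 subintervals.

f(x) = x²+1
a = 0.0, b = 2.75, n = 6
h = (b - a)/n = 0.458333

Simpson's rule: (h/3)[f(x₀) + 4f(x₁) + 2f(x₂) + ... + f(xₙ)]

x_0 = 0.0000, f(x_0) = 1.000000, coefficient = 1
x_1 = 0.4583, f(x_1) = 1.210069, coefficient = 4
x_2 = 0.9167, f(x_2) = 1.840278, coefficient = 2
x_3 = 1.3750, f(x_3) = 2.890625, coefficient = 4
x_4 = 1.8333, f(x_4) = 4.361111, coefficient = 2
x_5 = 2.2917, f(x_5) = 6.251736, coefficient = 4
x_6 = 2.7500, f(x_6) = 8.562500, coefficient = 1

I ≈ (0.458333/3) × 63.375000 = 9.682292
Exact value: 9.682292
Error: 0.000000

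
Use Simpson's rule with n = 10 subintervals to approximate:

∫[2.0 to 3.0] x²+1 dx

f(x) = x²+1
a = 2.0, b = 3.0, n = 10
h = (b - a)/n = 0.100000

Simpson's rule: (h/3)[f(x₀) + 4f(x₁) + 2f(x₂) + ... + f(xₙ)]

x_0 = 2.0000, f(x_0) = 5.000000, coefficient = 1
x_1 = 2.1000, f(x_1) = 5.410000, coefficient = 4
x_2 = 2.2000, f(x_2) = 5.840000, coefficient = 2
x_3 = 2.3000, f(x_3) = 6.290000, coefficient = 4
x_4 = 2.4000, f(x_4) = 6.760000, coefficient = 2
x_5 = 2.5000, f(x_5) = 7.250000, coefficient = 4
x_6 = 2.6000, f(x_6) = 7.760000, coefficient = 2
x_7 = 2.7000, f(x_7) = 8.290000, coefficient = 4
x_8 = 2.8000, f(x_8) = 8.840000, coefficient = 2
x_9 = 2.9000, f(x_9) = 9.410000, coefficient = 4
x_10 = 3.0000, f(x_10) = 10.000000, coefficient = 1

I ≈ (0.100000/3) × 220.000000 = 7.333333
Exact value: 7.333333
Error: 0.000000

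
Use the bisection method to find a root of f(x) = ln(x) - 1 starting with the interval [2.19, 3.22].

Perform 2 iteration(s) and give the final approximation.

f(x) = ln(x) - 1
Initial interval: [2.19, 3.22]

Iteration 1:
  c_1 = (2.190000 + 3.220000)/2 = 2.705000
  f(c_1) = f(2.705000) = -0.004898
  f(a) × f(c) ≥ 0, new interval: [2.705000, 3.220000]
Iteration 2:
  c_2 = (2.705000 + 3.220000)/2 = 2.962500
  f(c_2) = f(2.962500) = 0.086034
  f(a) × f(c) < 0, new interval: [2.705000, 2.962500]

After 2 iteration(s), the approximation is c_2 = 2.962500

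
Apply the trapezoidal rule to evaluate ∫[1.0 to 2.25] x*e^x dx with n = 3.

f(x) = x*e^x
a = 1.0, b = 2.25, n = 3
h = (b - a)/n = 0.416667

Trapezoidal rule: (h/2)[f(x₀) + 2f(x₁) + 2f(x₂) + ... + f(xₙ)]

x_0 = 1.0000, f(x_0) = 2.718282, coefficient = 1
x_1 = 1.4167, f(x_1) = 5.841417, coefficient = 2
x_2 = 1.8333, f(x_2) = 11.466952, coefficient = 2
x_3 = 2.2500, f(x_3) = 21.347406, coefficient = 1

I ≈ (0.416667/2) × 58.682424 = 12.225505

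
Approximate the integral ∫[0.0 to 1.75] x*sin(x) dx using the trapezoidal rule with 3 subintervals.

f(x) = x*sin(x)
a = 0.0, b = 1.75, n = 3
h = (b - a)/n = 0.583333

Trapezoidal rule: (h/2)[f(x₀) + 2f(x₁) + 2f(x₂) + ... + f(xₙ)]

x_0 = 0.0000, f(x_0) = 0.000000, coefficient = 1
x_1 = 0.5833, f(x_1) = 0.321305, coefficient = 2
x_2 = 1.1667, f(x_2) = 1.072686, coefficient = 2
x_3 = 1.7500, f(x_3) = 1.721975, coefficient = 1

I ≈ (0.583333/2) × 4.509958 = 1.315404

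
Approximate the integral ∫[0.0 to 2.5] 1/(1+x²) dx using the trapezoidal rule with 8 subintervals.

f(x) = 1/(1+x²)
a = 0.0, b = 2.5, n = 8
h = (b - a)/n = 0.312500

Trapezoidal rule: (h/2)[f(x₀) + 2f(x₁) + 2f(x₂) + ... + f(xₙ)]

x_0 = 0.0000, f(x_0) = 1.000000, coefficient = 1
x_1 = 0.3125, f(x_1) = 0.911032, coefficient = 2
x_2 = 0.6250, f(x_2) = 0.719101, coefficient = 2
x_3 = 0.9375, f(x_3) = 0.532225, coefficient = 2
x_4 = 1.2500, f(x_4) = 0.390244, coefficient = 2
x_5 = 1.5625, f(x_5) = 0.290579, coefficient = 2
x_6 = 1.8750, f(x_6) = 0.221453, coefficient = 2
x_7 = 2.1875, f(x_7) = 0.172856, coefficient = 2
x_8 = 2.5000, f(x_8) = 0.137931, coefficient = 1

I ≈ (0.312500/2) × 7.612911 = 1.189517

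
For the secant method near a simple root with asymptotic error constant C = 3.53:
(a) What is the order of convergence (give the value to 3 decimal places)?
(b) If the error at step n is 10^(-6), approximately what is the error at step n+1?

(a) Secant method has superlinear convergence with order φ = (1+√5)/2 ≈ 1.618.
    This means |e_{n+1}| ≈ C|e_n|^1.618.

(b) With |e_n| = 10^(-6) and C = 3.53:
    |e_{n+1}| ≈ 3.53 × (10^(-6))^1.618 = 3.53 × 10^(-9.71)

(a) ≈ 1.618 (golden ratio); (b) |e_{n+1}| ≈ 6.911e-10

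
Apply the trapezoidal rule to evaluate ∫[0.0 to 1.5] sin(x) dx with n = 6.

f(x) = sin(x)
a = 0.0, b = 1.5, n = 6
h = (b - a)/n = 0.250000

Trapezoidal rule: (h/2)[f(x₀) + 2f(x₁) + 2f(x₂) + ... + f(xₙ)]

x_0 = 0.0000, f(x_0) = 0.000000, coefficient = 1
x_1 = 0.2500, f(x_1) = 0.247404, coefficient = 2
x_2 = 0.5000, f(x_2) = 0.479426, coefficient = 2
x_3 = 0.7500, f(x_3) = 0.681639, coefficient = 2
x_4 = 1.0000, f(x_4) = 0.841471, coefficient = 2
x_5 = 1.2500, f(x_5) = 0.948985, coefficient = 2
x_6 = 1.5000, f(x_6) = 0.997495, coefficient = 1

I ≈ (0.250000/2) × 7.395343 = 0.924418
Exact value: 0.929263
Error: 0.004845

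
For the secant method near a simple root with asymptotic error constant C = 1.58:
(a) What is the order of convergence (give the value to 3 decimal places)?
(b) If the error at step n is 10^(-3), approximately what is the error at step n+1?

(a) Secant method has superlinear convergence with order φ = (1+√5)/2 ≈ 1.618.
    This means |e_{n+1}| ≈ C|e_n|^1.618.

(b) With |e_n| = 10^(-3) and C = 1.58:
    |e_{n+1}| ≈ 1.58 × (10^(-3))^1.618 = 1.58 × 10^(-4.85)

(a) ≈ 1.618 (golden ratio); (b) |e_{n+1}| ≈ 2.211e-05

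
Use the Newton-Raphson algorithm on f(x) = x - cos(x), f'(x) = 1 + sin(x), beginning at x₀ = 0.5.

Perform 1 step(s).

f(x) = x - cos(x)
f'(x) = 1 + sin(x)
x₀ = 0.5

Newton-Raphson formula: x_{n+1} = x_n - f(x_n)/f'(x_n)

Iteration 1:
  f(0.500000) = -0.377583
  f'(0.500000) = 1.479426
  x_1 = 0.500000 - (-0.377583)/1.479426 = 0.755222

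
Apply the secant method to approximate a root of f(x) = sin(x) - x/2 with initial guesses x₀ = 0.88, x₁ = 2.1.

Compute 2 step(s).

f(x) = sin(x) - x/2
x₀ = 0.88, x₁ = 2.1

Secant formula: x_{n+1} = x_n - f(x_n)(x_n - x_{n-1})/(f(x_n) - f(x_{n-1}))

Iteration 1:
  f(0.880000) = 0.330739
  f(2.100000) = -0.186791
  x_2 = 2.100000 - (-0.186791)×(2.100000 - 0.880000)/(-0.186791 - 0.330739)
       = 1.659668
Iteration 2:
  f(2.100000) = -0.186791
  f(1.659668) = 0.166219
  x_3 = 1.659668 - 0.166219×(1.659668 - 2.100000)/(0.166219 - (-0.186791))
       = 1.867004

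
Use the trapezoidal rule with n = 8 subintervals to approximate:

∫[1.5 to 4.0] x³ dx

f(x) = x³
a = 1.5, b = 4.0, n = 8
h = (b - a)/n = 0.312500

Trapezoidal rule: (h/2)[f(x₀) + 2f(x₁) + 2f(x₂) + ... + f(xₙ)]

x_0 = 1.5000, f(x_0) = 3.375000, coefficient = 1
x_1 = 1.8125, f(x_1) = 5.954346, coefficient = 2
x_2 = 2.1250, f(x_2) = 9.595703, coefficient = 2
x_3 = 2.4375, f(x_3) = 14.482178, coefficient = 2
x_4 = 2.7500, f(x_4) = 20.796875, coefficient = 2
x_5 = 3.0625, f(x_5) = 28.722900, coefficient = 2
x_6 = 3.3750, f(x_6) = 38.443359, coefficient = 2
x_7 = 3.6875, f(x_7) = 50.141357, coefficient = 2
x_8 = 4.0000, f(x_8) = 64.000000, coefficient = 1

I ≈ (0.312500/2) × 403.648438 = 63.070068
Exact value: 62.734375
Error: 0.335693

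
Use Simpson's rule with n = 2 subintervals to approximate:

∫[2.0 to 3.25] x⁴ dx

f(x) = x⁴
a = 2.0, b = 3.25, n = 2
h = (b - a)/n = 0.625000

Simpson's rule: (h/3)[f(x₀) + 4f(x₁) + 2f(x₂) + ... + f(xₙ)]

x_0 = 2.0000, f(x_0) = 16.000000, coefficient = 1
x_1 = 2.6250, f(x_1) = 47.480713, coefficient = 4
x_2 = 3.2500, f(x_2) = 111.566406, coefficient = 1

I ≈ (0.625000/3) × 317.489258 = 66.143595
Exact value: 66.118164
Error: 0.025431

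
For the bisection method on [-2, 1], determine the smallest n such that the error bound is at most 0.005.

We need (b-a)/2^n ≤ 0.005
(1 - (-2))/2^n ≤ 0.005
3/2^n ≤ 0.005
2^n ≥ 600
n ≥ log₂(600) = 9.23
n ≥ 10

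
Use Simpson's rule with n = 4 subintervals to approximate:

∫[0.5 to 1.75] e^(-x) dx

f(x) = e^(-x)
a = 0.5, b = 1.75, n = 4
h = (b - a)/n = 0.312500

Simpson's rule: (h/3)[f(x₀) + 4f(x₁) + 2f(x₂) + ... + f(xₙ)]

x_0 = 0.5000, f(x_0) = 0.606531, coefficient = 1
x_1 = 0.8125, f(x_1) = 0.443747, coefficient = 4
x_2 = 1.1250, f(x_2) = 0.324652, coefficient = 2
x_3 = 1.4375, f(x_3) = 0.237521, coefficient = 4
x_4 = 1.7500, f(x_4) = 0.173774, coefficient = 1

I ≈ (0.312500/3) × 4.154682 = 0.432779
Exact value: 0.432757
Error: 0.000023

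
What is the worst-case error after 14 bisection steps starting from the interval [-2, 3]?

Bisection error bound: |error| ≤ (b-a)/2^n
|error| ≤ (3 - (-2))/2^14 = 5/2^14
|error| ≤ 0.0003051758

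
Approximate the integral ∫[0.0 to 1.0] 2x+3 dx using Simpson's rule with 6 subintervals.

f(x) = 2x+3
a = 0.0, b = 1.0, n = 6
h = (b - a)/n = 0.166667

Simpson's rule: (h/3)[f(x₀) + 4f(x₁) + 2f(x₂) + ... + f(xₙ)]

x_0 = 0.0000, f(x_0) = 3.000000, coefficient = 1
x_1 = 0.1667, f(x_1) = 3.333333, coefficient = 4
x_2 = 0.3333, f(x_2) = 3.666667, coefficient = 2
x_3 = 0.5000, f(x_3) = 4.000000, coefficient = 4
x_4 = 0.6667, f(x_4) = 4.333333, coefficient = 2
x_5 = 0.8333, f(x_5) = 4.666667, coefficient = 4
x_6 = 1.0000, f(x_6) = 5.000000, coefficient = 1

I ≈ (0.166667/3) × 72.000000 = 4.000000
Exact value: 4.000000
Error: 0.000000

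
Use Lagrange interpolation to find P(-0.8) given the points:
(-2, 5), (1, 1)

Lagrange interpolation formula:
P(x) = Σ yᵢ × Lᵢ(x)
where Lᵢ(x) = Π_{j≠i} (x - xⱼ)/(xᵢ - xⱼ)

L_0(-0.8) = (-0.8 - 1)/(-2 - 1) = 0.600000
L_1(-0.8) = (-0.8 - (-2))/(1 - (-2)) = 0.400000

P(-0.8) = 5×L_0(-0.8) + 1×L_1(-0.8)
P(-0.8) = 3.400000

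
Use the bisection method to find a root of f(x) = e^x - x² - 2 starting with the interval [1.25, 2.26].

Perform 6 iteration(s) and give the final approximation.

f(x) = e^x - x² - 2
Initial interval: [1.25, 2.26]

Iteration 1:
  c_1 = (1.250000 + 2.260000)/2 = 1.755000
  f(c_1) = f(1.755000) = 0.703423
  f(a) × f(c) < 0, new interval: [1.250000, 1.755000]
Iteration 2:
  c_2 = (1.250000 + 1.755000)/2 = 1.502500
  f(c_2) = f(1.502500) = 0.235401
  f(a) × f(c) < 0, new interval: [1.250000, 1.502500]
Iteration 3:
  c_3 = (1.250000 + 1.502500)/2 = 1.376250
  f(c_3) = f(1.376250) = 0.065960
  f(a) × f(c) < 0, new interval: [1.250000, 1.376250]
Iteration 4:
  c_4 = (1.250000 + 1.376250)/2 = 1.313125
  f(c_4) = f(1.313125) = -0.006524
  f(a) × f(c) ≥ 0, new interval: [1.313125, 1.376250]
Iteration 5:
  c_5 = (1.313125 + 1.376250)/2 = 1.344688
  f(c_5) = f(1.344688) = 0.028803
  f(a) × f(c) < 0, new interval: [1.313125, 1.344688]
Iteration 6:
  c_6 = (1.313125 + 1.344688)/2 = 1.328906
  f(c_6) = f(1.328906) = 0.010918
  f(a) × f(c) < 0, new interval: [1.313125, 1.328906]

After 6 iteration(s), the approximation is c_6 = 1.328906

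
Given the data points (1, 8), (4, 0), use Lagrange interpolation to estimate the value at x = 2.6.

Lagrange interpolation formula:
P(x) = Σ yᵢ × Lᵢ(x)
where Lᵢ(x) = Π_{j≠i} (x - xⱼ)/(xᵢ - xⱼ)

L_0(2.6) = (2.6 - 4)/(1 - 4) = 0.466667
L_1(2.6) = (2.6 - 1)/(4 - 1) = 0.533333

P(2.6) = 8×L_0(2.6) + 0×L_1(2.6)
P(2.6) = 3.733333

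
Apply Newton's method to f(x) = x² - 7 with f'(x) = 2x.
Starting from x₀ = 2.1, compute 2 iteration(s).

f(x) = x² - 7
f'(x) = 2x
x₀ = 2.1

Newton-Raphson formula: x_{n+1} = x_n - f(x_n)/f'(x_n)

Iteration 1:
  f(2.100000) = -2.590000
  f'(2.100000) = 4.200000
  x_1 = 2.100000 - (-2.590000)/4.200000 = 2.716667
Iteration 2:
  f(2.716667) = 0.380278
  f'(2.716667) = 5.433333
  x_2 = 2.716667 - 0.380278/5.433333 = 2.646677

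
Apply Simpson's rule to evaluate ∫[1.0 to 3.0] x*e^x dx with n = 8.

f(x) = x*e^x
a = 1.0, b = 3.0, n = 8
h = (b - a)/n = 0.250000

Simpson's rule: (h/3)[f(x₀) + 4f(x₁) + 2f(x₂) + ... + f(xₙ)]

x_0 = 1.0000, f(x_0) = 2.718282, coefficient = 1
x_1 = 1.2500, f(x_1) = 4.362929, coefficient = 4
x_2 = 1.5000, f(x_2) = 6.722534, coefficient = 2
x_3 = 1.7500, f(x_3) = 10.070555, coefficient = 4
x_4 = 2.0000, f(x_4) = 14.778112, coefficient = 2
x_5 = 2.2500, f(x_5) = 21.347406, coefficient = 4
x_6 = 2.5000, f(x_6) = 30.456235, coefficient = 2
x_7 = 2.7500, f(x_7) = 43.017238, coefficient = 4
x_8 = 3.0000, f(x_8) = 60.256611, coefficient = 1

I ≈ (0.250000/3) × 482.081161 = 40.173430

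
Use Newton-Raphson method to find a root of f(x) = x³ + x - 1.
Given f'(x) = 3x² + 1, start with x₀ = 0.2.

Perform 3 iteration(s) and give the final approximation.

f(x) = x³ + x - 1
f'(x) = 3x² + 1
x₀ = 0.2

Newton-Raphson formula: x_{n+1} = x_n - f(x_n)/f'(x_n)

Iteration 1:
  f(0.200000) = -0.792000
  f'(0.200000) = 1.120000
  x_1 = 0.200000 - (-0.792000)/1.120000 = 0.907143
Iteration 2:
  f(0.907143) = 0.653638
  f'(0.907143) = 3.468724
  x_2 = 0.907143 - 0.653638/3.468724 = 0.718705
Iteration 3:
  f(0.718705) = 0.089943
  f'(0.718705) = 2.549612
  x_3 = 0.718705 - 0.089943/2.549612 = 0.683428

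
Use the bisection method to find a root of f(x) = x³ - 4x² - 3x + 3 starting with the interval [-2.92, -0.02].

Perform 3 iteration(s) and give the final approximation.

f(x) = x³ - 4x² - 3x + 3
Initial interval: [-2.92, -0.02]

Iteration 1:
  c_1 = (-2.920000 + (-0.020000))/2 = -1.470000
  f(c_1) = f(-1.470000) = -4.410123
  f(a) × f(c) ≥ 0, new interval: [-1.470000, -0.020000]
Iteration 2:
  c_2 = (-1.470000 + (-0.020000))/2 = -0.745000
  f(c_2) = f(-0.745000) = 2.601406
  f(a) × f(c) < 0, new interval: [-1.470000, -0.745000]
Iteration 3:
  c_3 = (-1.470000 + (-0.745000))/2 = -1.107500
  f(c_3) = f(-1.107500) = 0.057864
  f(a) × f(c) < 0, new interval: [-1.470000, -1.107500]

After 3 iteration(s), the approximation is c_3 = -1.107500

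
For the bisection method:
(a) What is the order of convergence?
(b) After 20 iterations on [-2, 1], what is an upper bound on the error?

(a) Bisection has linear (order 1) convergence; the error is halved each step.

(b) Error bound = (b-a)/2^n = (1 - (-2))/2^{20}
    = 3/2^{20}

(a) 1 (linear); (b) error ≤ 2.86e-06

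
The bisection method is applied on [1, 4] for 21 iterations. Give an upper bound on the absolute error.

Bisection error bound: |error| ≤ (b-a)/2^n
|error| ≤ (4 - 1)/2^21 = 3/2^21
|error| ≤ 0.0000014305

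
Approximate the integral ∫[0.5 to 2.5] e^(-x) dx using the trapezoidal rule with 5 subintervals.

f(x) = e^(-x)
a = 0.5, b = 2.5, n = 5
h = (b - a)/n = 0.400000

Trapezoidal rule: (h/2)[f(x₀) + 2f(x₁) + 2f(x₂) + ... + f(xₙ)]

x_0 = 0.5000, f(x_0) = 0.606531, coefficient = 1
x_1 = 0.9000, f(x_1) = 0.406570, coefficient = 2
x_2 = 1.3000, f(x_2) = 0.272532, coefficient = 2
x_3 = 1.7000, f(x_3) = 0.182684, coefficient = 2
x_4 = 2.1000, f(x_4) = 0.122456, coefficient = 2
x_5 = 2.5000, f(x_5) = 0.082085, coefficient = 1

I ≈ (0.400000/2) × 2.657098 = 0.531420
Exact value: 0.524446
Error: 0.006974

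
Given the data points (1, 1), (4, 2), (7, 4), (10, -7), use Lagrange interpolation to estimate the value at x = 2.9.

Lagrange interpolation formula:
P(x) = Σ yᵢ × Lᵢ(x)
where Lᵢ(x) = Π_{j≠i} (x - xⱼ)/(xᵢ - xⱼ)

L_0(2.9) = (2.9 - 4)/(1 - 4) × (2.9 - 7)/(1 - 7) × (2.9 - 10)/(1 - 10) = 0.197660
L_1(2.9) = (2.9 - 1)/(4 - 1) × (2.9 - 7)/(4 - 7) × (2.9 - 10)/(4 - 10) = 1.024241
L_2(2.9) = (2.9 - 1)/(7 - 1) × (2.9 - 4)/(7 - 4) × (2.9 - 10)/(7 - 10) = -0.274796
L_3(2.9) = (2.9 - 1)/(10 - 1) × (2.9 - 4)/(10 - 4) × (2.9 - 7)/(10 - 7) = 0.052895

P(2.9) = 1×L_0(2.9) + 2×L_1(2.9) + 4×L_2(2.9) + (-7)×L_3(2.9)
P(2.9) = 0.776691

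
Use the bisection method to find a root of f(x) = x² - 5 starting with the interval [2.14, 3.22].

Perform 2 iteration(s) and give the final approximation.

f(x) = x² - 5
Initial interval: [2.14, 3.22]

Iteration 1:
  c_1 = (2.140000 + 3.220000)/2 = 2.680000
  f(c_1) = f(2.680000) = 2.182400
  f(a) × f(c) < 0, new interval: [2.140000, 2.680000]
Iteration 2:
  c_2 = (2.140000 + 2.680000)/2 = 2.410000
  f(c_2) = f(2.410000) = 0.808100
  f(a) × f(c) < 0, new interval: [2.140000, 2.410000]

After 2 iteration(s), the approximation is c_2 = 2.410000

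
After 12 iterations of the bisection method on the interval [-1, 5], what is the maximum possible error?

Bisection error bound: |error| ≤ (b-a)/2^n
|error| ≤ (5 - (-1))/2^12 = 6/2^12
|error| ≤ 0.0014648438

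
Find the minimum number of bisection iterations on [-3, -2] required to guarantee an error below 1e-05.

We need (b-a)/2^n ≤ 1e-05
(-2 - (-3))/2^n ≤ 1e-05
1/2^n ≤ 1e-05
2^n ≥ 100000
n ≥ log₂(100000) = 16.61
n ≥ 17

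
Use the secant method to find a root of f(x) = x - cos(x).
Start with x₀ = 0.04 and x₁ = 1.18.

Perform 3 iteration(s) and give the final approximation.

f(x) = x - cos(x)
x₀ = 0.04, x₁ = 1.18

Secant formula: x_{n+1} = x_n - f(x_n)(x_n - x_{n-1})/(f(x_n) - f(x_{n-1}))

Iteration 1:
  f(0.040000) = -0.959200
  f(1.180000) = 0.799075
  x_2 = 1.180000 - 0.799075×(1.180000 - 0.040000)/(0.799075 - (-0.959200))
       = 0.661910
Iteration 2:
  f(1.180000) = 0.799075
  f(0.661910) = -0.126911
  x_3 = 0.661910 - (-0.126911)×(0.661910 - 1.180000)/(-0.126911 - 0.799075)
       = 0.732916
Iteration 3:
  f(0.661910) = -0.126911
  f(0.732916) = -0.010310
  x_4 = 0.732916 - (-0.010310)×(0.732916 - 0.661910)/(-0.010310 - (-0.126911))
       = 0.739195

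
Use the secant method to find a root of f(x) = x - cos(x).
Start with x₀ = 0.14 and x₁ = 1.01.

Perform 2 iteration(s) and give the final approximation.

f(x) = x - cos(x)
x₀ = 0.14, x₁ = 1.01

Secant formula: x_{n+1} = x_n - f(x_n)(x_n - x_{n-1})/(f(x_n) - f(x_{n-1}))

Iteration 1:
  f(0.140000) = -0.850216
  f(1.010000) = 0.478139
  x_2 = 1.010000 - 0.478139×(1.010000 - 0.140000)/(0.478139 - (-0.850216))
       = 0.696845
Iteration 2:
  f(1.010000) = 0.478139
  f(0.696845) = -0.070026
  x_3 = 0.696845 - (-0.070026)×(0.696845 - 1.010000)/(-0.070026 - 0.478139)
       = 0.736849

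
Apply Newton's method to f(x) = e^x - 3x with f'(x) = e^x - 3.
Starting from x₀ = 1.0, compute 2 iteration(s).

f(x) = e^x - 3x
f'(x) = e^x - 3
x₀ = 1.0

Newton-Raphson formula: x_{n+1} = x_n - f(x_n)/f'(x_n)

Iteration 1:
  f(1.000000) = -0.281718
  f'(1.000000) = -0.281718
  x_1 = 1.000000 - (-0.281718)/(-0.281718) = 0.000000
Iteration 2:
  f(0.000000) = 1.000000
  f'(0.000000) = -2.000000
  x_2 = 0.000000 - 1.000000/(-2.000000) = 0.500000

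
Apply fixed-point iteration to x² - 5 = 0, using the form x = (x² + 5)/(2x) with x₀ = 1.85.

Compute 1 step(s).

Equation: x² - 5 = 0
Fixed-point form: x = (x² + 5)/(2x)
x₀ = 1.85

x_1 = g(1.850000) = 2.276351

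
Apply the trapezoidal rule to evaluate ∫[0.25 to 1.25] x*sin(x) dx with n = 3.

f(x) = x*sin(x)
a = 0.25, b = 1.25, n = 3
h = (b - a)/n = 0.333333

Trapezoidal rule: (h/2)[f(x₀) + 2f(x₁) + 2f(x₂) + ... + f(xₙ)]

x_0 = 0.2500, f(x_0) = 0.061851, coefficient = 1
x_1 = 0.5833, f(x_1) = 0.321305, coefficient = 2
x_2 = 0.9167, f(x_2) = 0.727446, coefficient = 2
x_3 = 1.2500, f(x_3) = 1.186231, coefficient = 1

I ≈ (0.333333/2) × 3.345585 = 0.557598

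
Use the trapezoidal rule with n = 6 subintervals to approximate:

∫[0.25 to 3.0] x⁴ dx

f(x) = x⁴
a = 0.25, b = 3.0, n = 6
h = (b - a)/n = 0.458333

Trapezoidal rule: (h/2)[f(x₀) + 2f(x₁) + 2f(x₂) + ... + f(xₙ)]

x_0 = 0.2500, f(x_0) = 0.003906, coefficient = 1
x_1 = 0.7083, f(x_1) = 0.251739, coefficient = 2
x_2 = 1.1667, f(x_2) = 1.852623, coefficient = 2
x_3 = 1.6250, f(x_3) = 6.972900, coefficient = 2
x_4 = 2.0833, f(x_4) = 18.838011, coefficient = 2
x_5 = 2.5417, f(x_5) = 41.732497, coefficient = 2
x_6 = 3.0000, f(x_6) = 81.000000, coefficient = 1

I ≈ (0.458333/2) × 220.299449 = 50.485290
Exact value: 48.599805
Error: 1.885486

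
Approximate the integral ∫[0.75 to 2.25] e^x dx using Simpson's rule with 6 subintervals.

f(x) = e^x
a = 0.75, b = 2.25, n = 6
h = (b - a)/n = 0.250000

Simpson's rule: (h/3)[f(x₀) + 4f(x₁) + 2f(x₂) + ... + f(xₙ)]

x_0 = 0.7500, f(x_0) = 2.117000, coefficient = 1
x_1 = 1.0000, f(x_1) = 2.718282, coefficient = 4
x_2 = 1.2500, f(x_2) = 3.490343, coefficient = 2
x_3 = 1.5000, f(x_3) = 4.481689, coefficient = 4
x_4 = 1.7500, f(x_4) = 5.754603, coefficient = 2
x_5 = 2.0000, f(x_5) = 7.389056, coefficient = 4
x_6 = 2.2500, f(x_6) = 9.487736, coefficient = 1

I ≈ (0.250000/3) × 88.450735 = 7.370895
Exact value: 7.370736
Error: 0.000159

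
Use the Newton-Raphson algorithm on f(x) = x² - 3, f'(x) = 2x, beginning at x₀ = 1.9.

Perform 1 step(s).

f(x) = x² - 3
f'(x) = 2x
x₀ = 1.9

Newton-Raphson formula: x_{n+1} = x_n - f(x_n)/f'(x_n)

Iteration 1:
  f(1.900000) = 0.610000
  f'(1.900000) = 3.800000
  x_1 = 1.900000 - 0.610000/3.800000 = 1.739474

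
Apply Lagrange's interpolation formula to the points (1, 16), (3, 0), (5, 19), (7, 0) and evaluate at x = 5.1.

Lagrange interpolation formula:
P(x) = Σ yᵢ × Lᵢ(x)
where Lᵢ(x) = Π_{j≠i} (x - xⱼ)/(xᵢ - xⱼ)

L_0(5.1) = (5.1 - 3)/(1 - 3) × (5.1 - 5)/(1 - 5) × (5.1 - 7)/(1 - 7) = 0.008312
L_1(5.1) = (5.1 - 1)/(3 - 1) × (5.1 - 5)/(3 - 5) × (5.1 - 7)/(3 - 7) = -0.048687
L_2(5.1) = (5.1 - 1)/(5 - 1) × (5.1 - 3)/(5 - 3) × (5.1 - 7)/(5 - 7) = 1.022437
L_3(5.1) = (5.1 - 1)/(7 - 1) × (5.1 - 3)/(7 - 3) × (5.1 - 5)/(7 - 5) = 0.017937

P(5.1) = 16×L_0(5.1) + 0×L_1(5.1) + 19×L_2(5.1) + 0×L_3(5.1)
P(5.1) = 19.559312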